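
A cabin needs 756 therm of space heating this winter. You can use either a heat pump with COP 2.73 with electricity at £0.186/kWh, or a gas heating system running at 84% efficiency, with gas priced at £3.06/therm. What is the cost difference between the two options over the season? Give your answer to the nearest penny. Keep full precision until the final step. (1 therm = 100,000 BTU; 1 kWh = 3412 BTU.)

Heat load = 756 therm × 100,000 = 75,600,000 BTU
Gas: input = 75,600,000 / 0.84 = 90,000,000 BTU = 900 therm → 900 × £3.06 = £2,754.00
Heat pump: 75,600,000 BTU / 3412 = 22,160 kWh heat; / 2.73 = 8,116 kWh in → × £0.186 = £1,509.60
Difference = |£2,754.00 − £1,509.60| = £1,244.40

£1244.40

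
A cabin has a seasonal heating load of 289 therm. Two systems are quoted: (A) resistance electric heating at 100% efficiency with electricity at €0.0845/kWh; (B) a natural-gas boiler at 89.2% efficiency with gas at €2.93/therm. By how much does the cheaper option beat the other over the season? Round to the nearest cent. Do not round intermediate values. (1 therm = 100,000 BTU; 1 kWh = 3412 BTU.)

Heat load = 289 therm × 100,000 = 28,900,000 BTU
Gas: input = 28,900,000 / 0.892 = 32,399,103 BTU = 324 therm → 324 × €2.93 = €949.29
Electric: 28,900,000 BTU / 3412 = 8,470 kWh → × €0.0845 = €715.72
Difference = |€949.29 − €715.72| = €233.57

€233.57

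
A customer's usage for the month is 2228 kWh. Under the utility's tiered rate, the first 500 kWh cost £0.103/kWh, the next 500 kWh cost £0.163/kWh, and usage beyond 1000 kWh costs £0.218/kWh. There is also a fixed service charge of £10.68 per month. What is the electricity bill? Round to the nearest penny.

£411.38

First 500 kWh × £0.103 = £51.50
Next 500 kWh × £0.163 = £81.50
Remaining 1228 kWh × £0.218 = £267.70
Energy charge = £400.70; + service £10.68 = £411.38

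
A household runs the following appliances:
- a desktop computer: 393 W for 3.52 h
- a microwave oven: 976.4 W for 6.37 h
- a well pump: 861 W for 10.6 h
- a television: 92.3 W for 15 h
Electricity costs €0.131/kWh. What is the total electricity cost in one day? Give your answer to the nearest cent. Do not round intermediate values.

desktop computer: 393 W × 3.52 h = 1,383 Wh = 1.383 kWh
microwave oven: 976.4 W × 6.37 h = 6,220 Wh = 6.22 kWh
well pump: 861 W × 10.6 h = 9,127 Wh = 9.127 kWh
television: 92.3 W × 15 h = 1,384 Wh = 1.385 kWh
Total energy = 1.383 + 6.22 + 9.127 + 1.385 = 18.11 kWh
Cost = 18.11 kWh × €0.131 = €2.37

€2.37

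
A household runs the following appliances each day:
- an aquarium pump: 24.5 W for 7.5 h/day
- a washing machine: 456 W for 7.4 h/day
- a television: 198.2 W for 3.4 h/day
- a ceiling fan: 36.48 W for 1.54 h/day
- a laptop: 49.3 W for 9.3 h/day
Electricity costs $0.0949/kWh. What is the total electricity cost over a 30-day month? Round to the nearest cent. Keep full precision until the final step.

$13.51

aquarium pump: 24.5 W × 7.5 h × 30 d = 5,512 Wh = 5.513 kWh
washing machine: 456 W × 7.4 h × 30 d = 101,232 Wh = 101.2 kWh
television: 198.2 W × 3.4 h × 30 d = 20,216 Wh = 20.22 kWh
ceiling fan: 36.48 W × 1.54 h × 30 d = 1,685 Wh = 1.685 kWh
laptop: 49.3 W × 9.3 h × 30 d = 13,755 Wh = 13.75 kWh
Total energy = 5.513 + 101.2 + 20.22 + 1.685 + 13.75 = 142.4 kWh
Cost = 142.4 kWh × $0.0949 = $13.51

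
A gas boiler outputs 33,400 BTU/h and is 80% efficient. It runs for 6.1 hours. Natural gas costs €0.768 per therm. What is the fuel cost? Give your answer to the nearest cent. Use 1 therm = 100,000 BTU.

Heat delivered = 33,400 BTU/h × 6.1 h = 203,740 BTU
Gas input = 203,740 / 0.80 = 254,675 BTU
= 254,675 / 100,000 = 2.547 therm
Cost = 2.547 × €0.768/therm = €1.96

€1.96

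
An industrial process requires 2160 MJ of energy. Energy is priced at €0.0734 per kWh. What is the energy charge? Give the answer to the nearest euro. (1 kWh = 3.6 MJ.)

€44

2160 MJ × (0.27778 kWh/MJ) = 600 kWh
Cost = 600 kWh × €0.0734/kWh = €44.04 ≈ €44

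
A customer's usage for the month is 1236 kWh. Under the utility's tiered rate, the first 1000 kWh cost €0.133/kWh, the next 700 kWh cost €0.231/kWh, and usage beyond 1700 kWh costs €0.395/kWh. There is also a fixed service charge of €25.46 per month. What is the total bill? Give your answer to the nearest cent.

€212.98

First 1000 kWh × €0.133 = €133.00
Next 236 kWh × €0.231 = €54.52
Remaining tier: 0 kWh (not reached)
Energy charge = €187.52; + service €25.46 = €212.98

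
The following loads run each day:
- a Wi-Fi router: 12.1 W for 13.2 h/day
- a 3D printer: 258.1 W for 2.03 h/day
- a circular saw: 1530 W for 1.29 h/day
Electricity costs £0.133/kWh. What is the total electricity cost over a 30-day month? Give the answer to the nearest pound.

£11

Wi-Fi router: 12.1 W × 13.2 h × 30 d = 4,792 Wh = 4.792 kWh
3D printer: 258.1 W × 2.03 h × 30 d = 15,718 Wh = 15.72 kWh
circular saw: 1530 W × 1.29 h × 30 d = 59,211 Wh = 59.21 kWh
Total energy = 4.792 + 15.72 + 59.21 = 79.72 kWh
Cost = 79.72 kWh × £0.133 = £10.60 ≈ £11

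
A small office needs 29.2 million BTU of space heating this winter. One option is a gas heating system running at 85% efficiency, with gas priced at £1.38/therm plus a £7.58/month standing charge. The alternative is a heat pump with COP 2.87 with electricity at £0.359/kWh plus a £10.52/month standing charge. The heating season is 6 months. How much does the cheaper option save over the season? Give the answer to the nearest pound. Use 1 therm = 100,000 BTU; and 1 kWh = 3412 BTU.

£614

Heat load = 29.2 × 10⁶ BTU = 29,200,000 BTU
Gas: input = 29,200,000 / 0.85 = 34,352,941 BTU = 343.5 therm → 343.5 × £1.38 = £474.07; + 6 × £7.58 standing = £519.55
Heat pump: 29,200,000 BTU / 3412 = 8,558 kWh heat; / 2.87 = 2,982 kWh in → × £0.359 = £1,070.50; + 6 × £10.52 standing = £1,133.62
Difference = |£519.55 − £1,133.62| = £614.07 ≈ £614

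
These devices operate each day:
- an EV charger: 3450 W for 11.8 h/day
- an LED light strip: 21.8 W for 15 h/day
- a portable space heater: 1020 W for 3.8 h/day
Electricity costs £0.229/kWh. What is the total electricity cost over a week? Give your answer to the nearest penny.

£72.00

EV charger: 3450 W × 11.8 h × 7 d = 284,970 Wh = 285 kWh
LED light strip: 21.8 W × 15 h × 7 d = 2,289 Wh = 2.289 kWh
portable space heater: 1020 W × 3.8 h × 7 d = 27,132 Wh = 27.13 kWh
Total energy = 285 + 2.289 + 27.13 = 314.4 kWh
Cost = 314.4 kWh × £0.229 = £72.00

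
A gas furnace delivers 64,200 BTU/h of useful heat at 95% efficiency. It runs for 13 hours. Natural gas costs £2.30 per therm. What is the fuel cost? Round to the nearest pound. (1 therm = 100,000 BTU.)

Heat delivered = 64,200 BTU/h × 13 h = 834,600 BTU
Gas input = 834,600 / 0.95 = 878,526 BTU
= 878,526 / 100,000 = 8.785 therm
Cost = 8.785 × £2.30/therm = £20.21 ≈ £20

£20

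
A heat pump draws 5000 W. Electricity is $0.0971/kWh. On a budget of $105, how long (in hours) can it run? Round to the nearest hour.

Energy budget = $105 / $0.0971 per kWh = 1,081 kWh = 1,081,359 Wh
Runtime = 1,081,359 Wh / 5000 W = 216.3 h

216 h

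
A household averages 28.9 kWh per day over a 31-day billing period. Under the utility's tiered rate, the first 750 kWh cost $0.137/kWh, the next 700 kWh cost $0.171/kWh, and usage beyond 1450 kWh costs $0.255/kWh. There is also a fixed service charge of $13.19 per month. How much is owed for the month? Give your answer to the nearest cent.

$140.89

Usage = 28.9 kWh/day × 31 days = 895.9 kWh
First 750 kWh × $0.137 = $102.75
Next 145.9 kWh × $0.171 = $24.95
Remaining tier: 0 kWh (not reached)
Energy charge = $127.70; + service $13.19 = $140.89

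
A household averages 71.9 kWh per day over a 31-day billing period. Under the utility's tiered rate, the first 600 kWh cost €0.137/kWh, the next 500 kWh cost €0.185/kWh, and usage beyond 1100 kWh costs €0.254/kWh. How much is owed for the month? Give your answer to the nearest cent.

€461.44

Usage = 71.9 kWh/day × 31 days = 2228.9 kWh
First 600 kWh × €0.137 = €82.20
Next 500 kWh × €0.185 = €92.50
Remaining 1128.9 kWh × €0.254 = €286.74
Total = €461.44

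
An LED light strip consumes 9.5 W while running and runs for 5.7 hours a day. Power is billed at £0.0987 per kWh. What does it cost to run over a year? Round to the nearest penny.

£1.95

Energy = 9.5 W × 5.7 h/day × 365 days = 19,765 Wh = 19.76 kWh
Cost = 19.76 kWh × £0.0987/kWh = £1.95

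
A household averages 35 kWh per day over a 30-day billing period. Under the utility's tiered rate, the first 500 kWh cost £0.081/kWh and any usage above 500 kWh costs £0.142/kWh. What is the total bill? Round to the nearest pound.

£119

Usage = 35 kWh/day × 30 days = 1050 kWh
First 500 kWh × £0.081 = £40.50
Remaining 550 kWh × £0.142 = £78.10
Total = £118.60 ≈ £119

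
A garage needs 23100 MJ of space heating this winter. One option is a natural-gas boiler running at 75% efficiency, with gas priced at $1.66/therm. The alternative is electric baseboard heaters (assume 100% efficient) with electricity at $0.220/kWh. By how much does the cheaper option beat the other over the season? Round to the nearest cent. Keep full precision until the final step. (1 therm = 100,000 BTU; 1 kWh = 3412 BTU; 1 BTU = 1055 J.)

$927.17

Heat load = 23100 MJ = 23,100,000,000 J / 1055 = 21,895,735 BTU
Gas: input = 21,895,735 / 0.75 = 29,194,313 BTU = 291.9 therm → 291.9 × $1.66 = $484.63
Electric: 21,895,735 BTU / 3412 = 6,417 kWh → × $0.220 = $1,411.80
Difference = |$484.63 − $1,411.80| = $927.17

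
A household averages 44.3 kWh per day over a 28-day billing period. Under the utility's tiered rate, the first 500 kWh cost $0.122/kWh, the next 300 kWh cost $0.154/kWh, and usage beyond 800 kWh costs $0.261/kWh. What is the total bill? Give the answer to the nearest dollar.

Usage = 44.3 kWh/day × 28 days = 1240.4 kWh
First 500 kWh × $0.122 = $61.00
Next 300 kWh × $0.154 = $46.20
Remaining 440.4 kWh × $0.261 = $114.94
Total = $222.14 ≈ $222

$222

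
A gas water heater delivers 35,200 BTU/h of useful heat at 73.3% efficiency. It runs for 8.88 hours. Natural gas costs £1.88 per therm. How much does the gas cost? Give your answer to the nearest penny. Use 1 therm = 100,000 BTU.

Heat delivered = 35,200 BTU/h × 8.88 h = 312,576 BTU
Gas input = 312,576 / 0.733 = 426,434 BTU
= 426,434 / 100,000 = 4.264 therm
Cost = 4.264 × £1.88/therm = £8.02

£8.02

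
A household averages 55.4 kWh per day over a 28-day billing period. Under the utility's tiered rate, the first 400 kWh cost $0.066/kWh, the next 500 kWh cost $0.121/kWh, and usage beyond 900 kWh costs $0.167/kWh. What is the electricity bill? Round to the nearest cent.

Usage = 55.4 kWh/day × 28 days = 1551.2 kWh
First 400 kWh × $0.066 = $26.40
Next 500 kWh × $0.121 = $60.50
Remaining 651.2 kWh × $0.167 = $108.75
Total = $195.65

$195.65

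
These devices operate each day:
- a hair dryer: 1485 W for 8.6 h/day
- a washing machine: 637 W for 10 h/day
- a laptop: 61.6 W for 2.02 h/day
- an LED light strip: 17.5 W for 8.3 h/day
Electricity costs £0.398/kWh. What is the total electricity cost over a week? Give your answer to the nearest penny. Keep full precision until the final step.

hair dryer: 1485 W × 8.6 h × 7 d = 89,397 Wh = 89.4 kWh
washing machine: 637 W × 10 h × 7 d = 44,590 Wh = 44.59 kWh
laptop: 61.6 W × 2.02 h × 7 d = 871 Wh = 0.871 kWh
LED light strip: 17.5 W × 8.3 h × 7 d = 1,017 Wh = 1.017 kWh
Total energy = 89.4 + 44.59 + 0.871 + 1.017 = 135.9 kWh
Cost = 135.9 kWh × £0.398 = £54.08

£54.08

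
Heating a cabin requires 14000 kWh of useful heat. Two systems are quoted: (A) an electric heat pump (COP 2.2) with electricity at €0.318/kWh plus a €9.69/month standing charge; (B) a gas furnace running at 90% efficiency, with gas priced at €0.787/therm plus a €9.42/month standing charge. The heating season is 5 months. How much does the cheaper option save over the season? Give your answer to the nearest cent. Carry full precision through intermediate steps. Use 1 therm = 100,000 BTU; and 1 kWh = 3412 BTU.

€1607.28

Heat load = 14000 kWh × 3412 = 47,768,000 BTU
Gas: input = 47,768,000 / 0.90 = 53,075,556 BTU = 530.8 therm → 530.8 × €0.787 = €417.70; + 5 × €9.42 standing = €464.80
Heat pump: 47,768,000 BTU / 3412 = 14,000 kWh heat; / 2.2 = 6,364 kWh in → × €0.318 = €2,023.64; + 5 × €9.69 standing = €2,072.09
Difference = |€464.80 − €2,072.09| = €1,607.28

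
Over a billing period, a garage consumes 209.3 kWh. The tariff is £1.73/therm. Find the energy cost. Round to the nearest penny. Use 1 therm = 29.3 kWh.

209.3 kWh × (0.03413 therm/kWh) = 7.143 therm
Cost = 7.143 therm × £1.73/therm = £12.36

£12.36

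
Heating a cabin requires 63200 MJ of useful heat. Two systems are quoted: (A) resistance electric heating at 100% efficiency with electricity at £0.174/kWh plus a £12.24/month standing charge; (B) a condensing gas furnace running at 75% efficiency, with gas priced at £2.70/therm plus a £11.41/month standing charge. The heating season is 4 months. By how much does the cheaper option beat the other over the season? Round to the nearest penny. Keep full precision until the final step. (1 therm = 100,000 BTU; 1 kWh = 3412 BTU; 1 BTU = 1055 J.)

£901.69

Heat load = 63200 MJ = 63,200,000,000 J / 1055 = 59,905,213 BTU
Gas: input = 59,905,213 / 0.75 = 79,873,618 BTU = 798.7 therm → 798.7 × £2.70 = £2,156.59; + 4 × £11.41 standing = £2,202.23
Electric: 59,905,213 BTU / 3412 = 17,560 kWh → × £0.174 = £3,054.96; + 4 × £12.24 standing = £3,103.92
Difference = |£2,202.23 − £3,103.92| = £901.69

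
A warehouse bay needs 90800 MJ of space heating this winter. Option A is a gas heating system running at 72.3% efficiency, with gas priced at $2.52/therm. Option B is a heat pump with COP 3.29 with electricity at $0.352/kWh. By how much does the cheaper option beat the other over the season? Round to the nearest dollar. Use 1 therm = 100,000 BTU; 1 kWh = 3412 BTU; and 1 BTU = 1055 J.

Heat load = 90800 MJ = 90,800,000,000 J / 1055 = 86,066,351 BTU
Gas: input = 86,066,351 / 0.723 = 119,040,596 BTU = 1,190 therm → 1,190 × $2.52 = $2,999.82
Heat pump: 86,066,351 BTU / 3412 = 25,220 kWh heat; / 3.29 = 7,667 kWh in → × $0.352 = $2,698.80
Difference = |$2,999.82 − $2,698.80| = $301.02 ≈ $301

$301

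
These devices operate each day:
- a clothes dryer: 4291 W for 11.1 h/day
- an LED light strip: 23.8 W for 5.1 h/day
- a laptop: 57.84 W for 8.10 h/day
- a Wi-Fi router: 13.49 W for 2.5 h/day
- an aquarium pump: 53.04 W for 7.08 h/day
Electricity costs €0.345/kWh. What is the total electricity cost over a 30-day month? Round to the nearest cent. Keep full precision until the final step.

€503.31

clothes dryer: 4291 W × 11.1 h × 30 d = 1,428,903 Wh = 1,429 kWh
LED light strip: 23.8 W × 5.1 h × 30 d = 3,641 Wh = 3.641 kWh
laptop: 57.84 W × 8.10 h × 30 d = 14,055 Wh = 14.06 kWh
Wi-Fi router: 13.49 W × 2.5 h × 30 d = 1,012 Wh = 1.012 kWh
aquarium pump: 53.04 W × 7.08 h × 30 d = 11,266 Wh = 11.27 kWh
Total energy = 1,429 + 3.641 + 14.06 + 1.012 + 11.27 = 1,459 kWh
Cost = 1,459 kWh × €0.345 = €503.31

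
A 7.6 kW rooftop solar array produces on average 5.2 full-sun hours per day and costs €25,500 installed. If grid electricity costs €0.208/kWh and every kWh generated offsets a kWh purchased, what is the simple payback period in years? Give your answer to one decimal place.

8.5 years

Daily generation = 7.6 kW × 5.2 h = 39.52 kWh
Annual generation = 39.52 × 365 = 14425 kWh
Annual savings = 14425 × €0.208 = €3,000.36
Payback = €25,500 / €3,000.36 = 8.5 years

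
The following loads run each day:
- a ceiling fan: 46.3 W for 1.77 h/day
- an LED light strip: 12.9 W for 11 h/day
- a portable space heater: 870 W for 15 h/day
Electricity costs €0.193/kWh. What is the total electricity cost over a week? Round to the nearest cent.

ceiling fan: 46.3 W × 1.77 h × 7 d = 574 Wh = 0.5737 kWh
LED light strip: 12.9 W × 11 h × 7 d = 993 Wh = 0.9933 kWh
portable space heater: 870 W × 15 h × 7 d = 91,350 Wh = 91.35 kWh
Total energy = 0.5737 + 0.9933 + 91.35 = 92.92 kWh
Cost = 92.92 kWh × €0.193 = €17.93

€17.93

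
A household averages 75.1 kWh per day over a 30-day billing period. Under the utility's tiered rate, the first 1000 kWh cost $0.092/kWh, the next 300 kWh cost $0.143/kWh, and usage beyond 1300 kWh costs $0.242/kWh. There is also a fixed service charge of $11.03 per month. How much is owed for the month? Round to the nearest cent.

Usage = 75.1 kWh/day × 30 days = 2253 kWh
First 1000 kWh × $0.092 = $92.00
Next 300 kWh × $0.143 = $42.90
Remaining 953 kWh × $0.242 = $230.63
Energy charge = $365.53; + service $11.03 = $376.56

$376.56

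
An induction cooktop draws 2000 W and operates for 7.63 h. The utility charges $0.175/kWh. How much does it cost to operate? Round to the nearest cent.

Energy = 2000 W × 7.63 h = 15,260 Wh = 15.26 kWh
Cost = 15.26 kWh × $0.175/kWh = $2.67

$2.67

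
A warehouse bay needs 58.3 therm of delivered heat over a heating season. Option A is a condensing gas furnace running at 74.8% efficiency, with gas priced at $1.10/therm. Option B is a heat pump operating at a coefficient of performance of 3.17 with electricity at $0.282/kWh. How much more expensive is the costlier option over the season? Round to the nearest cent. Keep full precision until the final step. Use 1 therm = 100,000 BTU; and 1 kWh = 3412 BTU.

Heat load = 58.3 therm × 100,000 = 5,830,000 BTU
Gas: input = 5,830,000 / 0.748 = 7,794,118 BTU = 77.94 therm → 77.94 × $1.10 = $85.74
Heat pump: 5,830,000 BTU / 3412 = 1,709 kWh heat; / 3.17 = 539 kWh in → × $0.282 = $152.00
Difference = |$85.74 − $152.00| = $66.27

$66.27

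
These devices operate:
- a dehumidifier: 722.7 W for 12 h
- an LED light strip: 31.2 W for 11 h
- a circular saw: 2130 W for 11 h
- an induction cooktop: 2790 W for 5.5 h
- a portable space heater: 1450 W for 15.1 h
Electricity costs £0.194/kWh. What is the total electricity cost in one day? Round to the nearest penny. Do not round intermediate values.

£13.52

dehumidifier: 722.7 W × 12 h = 8,672 Wh = 8.672 kWh
LED light strip: 31.2 W × 11 h = 343 Wh = 0.3432 kWh
circular saw: 2130 W × 11 h = 23,430 Wh = 23.43 kWh
induction cooktop: 2790 W × 5.5 h = 15,345 Wh = 15.35 kWh
portable space heater: 1450 W × 15.1 h = 21,895 Wh = 21.89 kWh
Total energy = 8.672 + 0.3432 + 23.43 + 15.35 + 21.89 = 69.69 kWh
Cost = 69.69 kWh × £0.194 = £13.52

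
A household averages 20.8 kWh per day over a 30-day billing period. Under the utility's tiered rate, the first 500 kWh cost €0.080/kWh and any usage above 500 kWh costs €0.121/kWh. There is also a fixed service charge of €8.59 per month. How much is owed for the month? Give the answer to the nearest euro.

Usage = 20.8 kWh/day × 30 days = 624 kWh
First 500 kWh × €0.080 = €40.00
Remaining 124 kWh × €0.121 = €15.00
Energy charge = €55.00; + service €8.59 = €63.59 ≈ €64

€64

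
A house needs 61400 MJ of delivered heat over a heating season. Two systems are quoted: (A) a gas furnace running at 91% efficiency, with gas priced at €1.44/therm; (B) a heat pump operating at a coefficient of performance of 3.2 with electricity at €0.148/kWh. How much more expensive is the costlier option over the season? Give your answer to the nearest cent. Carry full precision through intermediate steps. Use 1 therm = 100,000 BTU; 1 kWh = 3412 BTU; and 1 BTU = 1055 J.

Heat load = 61400 MJ = 61,400,000,000 J / 1055 = 58,199,052 BTU
Gas: input = 58,199,052 / 0.91 = 63,955,002 BTU = 639.6 therm → 639.6 × €1.44 = €920.95
Heat pump: 58,199,052 BTU / 3412 = 17,060 kWh heat; / 3.2 = 5,330 kWh in → × €0.148 = €788.89
Difference = |€920.95 − €788.89| = €132.06

€132.06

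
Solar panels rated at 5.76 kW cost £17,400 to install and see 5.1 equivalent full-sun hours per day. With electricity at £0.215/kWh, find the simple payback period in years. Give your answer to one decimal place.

Daily generation = 5.76 kW × 5.1 h = 29.38 kWh
Annual generation = 29.38 × 365 = 10722 kWh
Annual savings = 10722 × £0.215 = £2,305.28
Payback = £17,400 / £2,305.28 = 7.55 years

7.5 years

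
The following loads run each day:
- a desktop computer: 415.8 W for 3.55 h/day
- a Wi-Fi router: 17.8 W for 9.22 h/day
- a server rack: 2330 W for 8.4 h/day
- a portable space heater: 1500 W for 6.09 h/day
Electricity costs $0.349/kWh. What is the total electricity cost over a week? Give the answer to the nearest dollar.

desktop computer: 415.8 W × 3.55 h × 7 d = 10,333 Wh = 10.33 kWh
Wi-Fi router: 17.8 W × 9.22 h × 7 d = 1,149 Wh = 1.149 kWh
server rack: 2330 W × 8.4 h × 7 d = 137,004 Wh = 137 kWh
portable space heater: 1500 W × 6.09 h × 7 d = 63,945 Wh = 63.95 kWh
Total energy = 10.33 + 1.149 + 137 + 63.95 = 212.4 kWh
Cost = 212.4 kWh × $0.349 = $74.14 ≈ $74

$74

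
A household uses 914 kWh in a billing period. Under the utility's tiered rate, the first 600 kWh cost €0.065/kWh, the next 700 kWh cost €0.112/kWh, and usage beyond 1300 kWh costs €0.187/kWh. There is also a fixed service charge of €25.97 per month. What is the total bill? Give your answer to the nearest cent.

€100.14

First 600 kWh × €0.065 = €39.00
Next 314 kWh × €0.112 = €35.17
Remaining tier: 0 kWh (not reached)
Energy charge = €74.17; + service €25.97 = €100.14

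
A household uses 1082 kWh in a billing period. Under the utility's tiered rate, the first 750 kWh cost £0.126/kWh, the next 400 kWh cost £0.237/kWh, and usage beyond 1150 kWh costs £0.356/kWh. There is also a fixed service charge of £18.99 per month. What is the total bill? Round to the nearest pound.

First 750 kWh × £0.126 = £94.50
Next 332 kWh × £0.237 = £78.68
Remaining tier: 0 kWh (not reached)
Energy charge = £173.18; + service £18.99 = £192.17 ≈ £192

£192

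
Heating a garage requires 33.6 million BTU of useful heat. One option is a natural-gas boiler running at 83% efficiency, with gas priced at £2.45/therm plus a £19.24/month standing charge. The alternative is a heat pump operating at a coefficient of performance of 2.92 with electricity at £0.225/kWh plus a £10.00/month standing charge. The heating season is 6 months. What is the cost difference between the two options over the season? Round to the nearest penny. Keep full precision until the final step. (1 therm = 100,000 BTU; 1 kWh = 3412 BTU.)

£288.44

Heat load = 33.6 × 10⁶ BTU = 33,600,000 BTU
Gas: input = 33,600,000 / 0.83 = 40,481,928 BTU = 404.8 therm → 404.8 × £2.45 = £991.81; + 6 × £19.24 standing = £1,107.25
Heat pump: 33,600,000 BTU / 3412 = 9,848 kWh heat; / 2.92 = 3,372 kWh in → × £0.225 = £758.80; + 6 × £10.00 standing = £818.80
Difference = |£1,107.25 − £818.80| = £288.44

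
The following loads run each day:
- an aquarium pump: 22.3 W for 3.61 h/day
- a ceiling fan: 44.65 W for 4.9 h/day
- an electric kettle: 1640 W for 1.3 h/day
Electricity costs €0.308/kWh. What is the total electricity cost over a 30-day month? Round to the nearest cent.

aquarium pump: 22.3 W × 3.61 h × 30 d = 2,415 Wh = 2.415 kWh
ceiling fan: 44.65 W × 4.9 h × 30 d = 6,564 Wh = 6.564 kWh
electric kettle: 1640 W × 1.3 h × 30 d = 63,960 Wh = 63.96 kWh
Total energy = 2.415 + 6.564 + 63.96 = 72.94 kWh
Cost = 72.94 kWh × €0.308 = €22.47

€22.47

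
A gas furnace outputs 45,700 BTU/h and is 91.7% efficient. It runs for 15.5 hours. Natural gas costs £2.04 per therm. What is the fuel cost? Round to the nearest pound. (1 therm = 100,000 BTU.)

Heat delivered = 45,700 BTU/h × 15.5 h = 708,350 BTU
Gas input = 708,350 / 0.917 = 772,465 BTU
= 772,465 / 100,000 = 7.725 therm
Cost = 7.725 × £2.04/therm = £15.76 ≈ £16

£16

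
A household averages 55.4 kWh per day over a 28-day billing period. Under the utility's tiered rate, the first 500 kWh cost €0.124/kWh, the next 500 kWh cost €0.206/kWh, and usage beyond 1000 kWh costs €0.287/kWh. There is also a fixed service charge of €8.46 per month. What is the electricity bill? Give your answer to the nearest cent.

€331.65

Usage = 55.4 kWh/day × 28 days = 1551.2 kWh
First 500 kWh × €0.124 = €62.00
Next 500 kWh × €0.206 = €103.00
Remaining 551.2 kWh × €0.287 = €158.19
Energy charge = €323.19; + service €8.46 = €331.65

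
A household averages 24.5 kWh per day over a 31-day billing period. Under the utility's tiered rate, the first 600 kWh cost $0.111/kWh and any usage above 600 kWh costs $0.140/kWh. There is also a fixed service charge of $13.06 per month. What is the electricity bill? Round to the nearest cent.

Usage = 24.5 kWh/day × 31 days = 759.5 kWh
First 600 kWh × $0.111 = $66.60
Remaining 159.5 kWh × $0.140 = $22.33
Energy charge = $88.93; + service $13.06 = $101.99

$101.99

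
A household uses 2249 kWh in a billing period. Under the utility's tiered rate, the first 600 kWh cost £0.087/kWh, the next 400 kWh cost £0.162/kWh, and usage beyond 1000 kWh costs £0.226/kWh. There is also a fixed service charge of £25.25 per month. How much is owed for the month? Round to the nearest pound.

£425

First 600 kWh × £0.087 = £52.20
Next 400 kWh × £0.162 = £64.80
Remaining 1249 kWh × £0.226 = £282.27
Energy charge = £399.27; + service £25.25 = £424.52 ≈ £425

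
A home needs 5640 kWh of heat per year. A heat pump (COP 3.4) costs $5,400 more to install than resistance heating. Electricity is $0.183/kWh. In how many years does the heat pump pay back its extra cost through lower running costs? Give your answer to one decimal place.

Resistance: 5640 kWh × $0.183 = $1,032.12/yr
Heat pump: 5640 / 3.4 = 1659 kWh in → × $0.183 = $303.56/yr
Annual savings = $728.56
Payback = $5,400 / $728.56 = 7.41 years

7.4 years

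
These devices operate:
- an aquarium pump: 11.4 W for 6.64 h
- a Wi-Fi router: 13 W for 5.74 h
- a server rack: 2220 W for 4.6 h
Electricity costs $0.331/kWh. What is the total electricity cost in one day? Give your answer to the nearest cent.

$3.43

aquarium pump: 11.4 W × 6.64 h = 76 Wh = 0.0757 kWh
Wi-Fi router: 13 W × 5.74 h = 75 Wh = 0.07462 kWh
server rack: 2220 W × 4.6 h = 10,212 Wh = 10.21 kWh
Total energy = 0.0757 + 0.07462 + 10.21 = 10.36 kWh
Cost = 10.36 kWh × $0.331 = $3.43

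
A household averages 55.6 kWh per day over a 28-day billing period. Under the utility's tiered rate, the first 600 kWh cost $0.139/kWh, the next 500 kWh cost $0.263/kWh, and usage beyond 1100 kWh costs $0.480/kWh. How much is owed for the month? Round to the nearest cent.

Usage = 55.6 kWh/day × 28 days = 1556.8 kWh
First 600 kWh × $0.139 = $83.40
Next 500 kWh × $0.263 = $131.50
Remaining 456.8 kWh × $0.480 = $219.26
Total = $434.16

$434.16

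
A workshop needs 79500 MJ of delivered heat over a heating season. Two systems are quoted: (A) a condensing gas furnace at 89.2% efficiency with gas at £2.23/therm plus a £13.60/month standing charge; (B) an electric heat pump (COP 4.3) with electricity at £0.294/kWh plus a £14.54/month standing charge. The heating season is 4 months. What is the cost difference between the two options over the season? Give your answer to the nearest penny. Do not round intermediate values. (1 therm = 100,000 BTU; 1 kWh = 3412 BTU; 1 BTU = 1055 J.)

£370.10

Heat load = 79500 MJ = 79,500,000,000 J / 1055 = 75,355,450 BTU
Gas: input = 75,355,450 / 0.892 = 84,479,204 BTU = 844.8 therm → 844.8 × £2.23 = £1,883.89; + 4 × £13.60 standing = £1,938.29
Heat pump: 75,355,450 BTU / 3412 = 22,090 kWh heat; / 4.3 = 5,136 kWh in → × £0.294 = £1,510.03; + 4 × £14.54 standing = £1,568.19
Difference = |£1,938.29 − £1,568.19| = £370.10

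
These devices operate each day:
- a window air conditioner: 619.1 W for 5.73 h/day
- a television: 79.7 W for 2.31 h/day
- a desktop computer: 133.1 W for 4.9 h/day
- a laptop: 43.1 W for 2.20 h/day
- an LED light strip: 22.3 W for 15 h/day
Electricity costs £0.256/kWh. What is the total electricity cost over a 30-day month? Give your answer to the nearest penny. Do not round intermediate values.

£36.96

window air conditioner: 619.1 W × 5.73 h × 30 d = 106,423 Wh = 106.4 kWh
television: 79.7 W × 2.31 h × 30 d = 5,523 Wh = 5.523 kWh
desktop computer: 133.1 W × 4.9 h × 30 d = 19,566 Wh = 19.57 kWh
laptop: 43.1 W × 2.20 h × 30 d = 2,845 Wh = 2.845 kWh
LED light strip: 22.3 W × 15 h × 30 d = 10,035 Wh = 10.04 kWh
Total energy = 106.4 + 5.523 + 19.57 + 2.845 + 10.04 = 144.4 kWh
Cost = 144.4 kWh × £0.256 = £36.96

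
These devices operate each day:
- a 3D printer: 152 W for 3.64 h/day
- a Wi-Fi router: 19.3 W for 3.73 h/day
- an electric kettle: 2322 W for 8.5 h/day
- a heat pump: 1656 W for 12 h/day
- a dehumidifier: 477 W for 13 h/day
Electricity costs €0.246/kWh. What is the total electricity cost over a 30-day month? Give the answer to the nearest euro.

3D printer: 152 W × 3.64 h × 30 d = 16,598 Wh = 16.6 kWh
Wi-Fi router: 19.3 W × 3.73 h × 30 d = 2,160 Wh = 2.16 kWh
electric kettle: 2322 W × 8.5 h × 30 d = 592,110 Wh = 592.1 kWh
heat pump: 1656 W × 12 h × 30 d = 596,160 Wh = 596.2 kWh
dehumidifier: 477 W × 13 h × 30 d = 186,030 Wh = 186 kWh
Total energy = 16.6 + 2.16 + 592.1 + 596.2 + 186 = 1,393 kWh
Cost = 1,393 kWh × €0.246 = €342.69 ≈ €343

€343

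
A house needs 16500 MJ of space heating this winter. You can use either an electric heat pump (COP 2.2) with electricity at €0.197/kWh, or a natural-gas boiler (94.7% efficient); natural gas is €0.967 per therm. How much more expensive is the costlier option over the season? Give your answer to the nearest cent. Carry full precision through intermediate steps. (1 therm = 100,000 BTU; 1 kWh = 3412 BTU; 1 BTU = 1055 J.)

Heat load = 16500 MJ = 16,500,000,000 J / 1055 = 15,639,810 BTU
Gas: input = 15,639,810 / 0.947 = 16,515,111 BTU = 165.2 therm → 165.2 × €0.967 = €159.70
Heat pump: 15,639,810 BTU / 3412 = 4,584 kWh heat; / 2.2 = 2,084 kWh in → × €0.197 = €410.46
Difference = |€159.70 − €410.46| = €250.75

€250.75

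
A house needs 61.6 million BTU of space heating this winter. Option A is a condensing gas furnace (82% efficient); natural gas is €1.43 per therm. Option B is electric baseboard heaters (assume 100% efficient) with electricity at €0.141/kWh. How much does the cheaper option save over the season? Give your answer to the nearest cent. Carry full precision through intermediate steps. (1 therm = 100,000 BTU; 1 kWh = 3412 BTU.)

€1471.36

Heat load = 61.6 × 10⁶ BTU = 61,600,000 BTU
Gas: input = 61,600,000 / 0.82 = 75,121,951 BTU = 751.2 therm → 751.2 × €1.43 = €1,074.24
Electric: 61,600,000 BTU / 3412 = 18,050 kWh → × €0.141 = €2,545.60
Difference = |€1,074.24 − €2,545.60| = €1,471.36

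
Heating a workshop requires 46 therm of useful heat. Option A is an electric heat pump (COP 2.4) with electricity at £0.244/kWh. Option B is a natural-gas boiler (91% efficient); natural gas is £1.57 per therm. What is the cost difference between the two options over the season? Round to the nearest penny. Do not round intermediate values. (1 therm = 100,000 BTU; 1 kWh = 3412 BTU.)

£57.70

Heat load = 46 therm × 100,000 = 4,600,000 BTU
Gas: input = 4,600,000 / 0.91 = 5,054,945 BTU = 50.55 therm → 50.55 × £1.57 = £79.36
Heat pump: 4,600,000 BTU / 3412 = 1,348 kWh heat; / 2.4 = 561.7 kWh in → × £0.244 = £137.07
Difference = |£79.36 − £137.07| = £57.70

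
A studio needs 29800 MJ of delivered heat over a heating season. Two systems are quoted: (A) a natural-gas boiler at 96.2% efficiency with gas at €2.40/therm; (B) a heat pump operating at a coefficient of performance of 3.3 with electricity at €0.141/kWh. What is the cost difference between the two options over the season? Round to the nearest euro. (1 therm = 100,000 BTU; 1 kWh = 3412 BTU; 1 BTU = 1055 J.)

Heat load = 29800 MJ = 29,800,000,000 J / 1055 = 28,246,445 BTU
Gas: input = 28,246,445 / 0.962 = 29,362,209 BTU = 293.6 therm → 293.6 × €2.40 = €704.69
Heat pump: 28,246,445 BTU / 3412 = 8,279 kWh heat; / 3.3 = 2,509 kWh in → × €0.141 = €353.72
Difference = |€704.69 − €353.72| = €350.97 ≈ €351

€351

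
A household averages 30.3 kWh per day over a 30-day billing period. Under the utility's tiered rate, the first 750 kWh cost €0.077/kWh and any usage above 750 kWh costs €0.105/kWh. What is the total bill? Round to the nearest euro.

€74

Usage = 30.3 kWh/day × 30 days = 909 kWh
First 750 kWh × €0.077 = €57.75
Remaining 159 kWh × €0.105 = €16.70
Total = €74.44 ≈ €74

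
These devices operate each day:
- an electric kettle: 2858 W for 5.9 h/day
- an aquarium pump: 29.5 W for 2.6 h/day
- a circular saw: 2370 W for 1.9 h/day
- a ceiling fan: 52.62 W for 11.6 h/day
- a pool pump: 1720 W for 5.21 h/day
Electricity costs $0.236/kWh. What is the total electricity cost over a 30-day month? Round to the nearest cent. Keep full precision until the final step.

electric kettle: 2858 W × 5.9 h × 30 d = 505,866 Wh = 505.9 kWh
aquarium pump: 29.5 W × 2.6 h × 30 d = 2,301 Wh = 2.301 kWh
circular saw: 2370 W × 1.9 h × 30 d = 135,090 Wh = 135.1 kWh
ceiling fan: 52.62 W × 11.6 h × 30 d = 18,312 Wh = 18.31 kWh
pool pump: 1720 W × 5.21 h × 30 d = 268,836 Wh = 268.8 kWh
Total energy = 505.9 + 2.301 + 135.1 + 18.31 + 268.8 = 930.4 kWh
Cost = 930.4 kWh × $0.236 = $219.58

$219.58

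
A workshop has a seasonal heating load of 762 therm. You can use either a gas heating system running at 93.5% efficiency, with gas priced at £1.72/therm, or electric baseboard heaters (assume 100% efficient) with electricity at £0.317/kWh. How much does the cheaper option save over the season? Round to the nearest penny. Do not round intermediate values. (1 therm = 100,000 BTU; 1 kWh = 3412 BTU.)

£5677.79

Heat load = 762 therm × 100,000 = 76,200,000 BTU
Gas: input = 76,200,000 / 0.935 = 81,497,326 BTU = 815 therm → 815 × £1.72 = £1,401.75
Electric: 76,200,000 BTU / 3412 = 22,330 kWh → × £0.317 = £7,079.54
Difference = |£1,401.75 − £7,079.54| = £5,677.79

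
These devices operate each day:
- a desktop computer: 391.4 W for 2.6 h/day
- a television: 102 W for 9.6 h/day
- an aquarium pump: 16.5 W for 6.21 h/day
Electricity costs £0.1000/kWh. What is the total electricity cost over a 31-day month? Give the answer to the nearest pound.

desktop computer: 391.4 W × 2.6 h × 31 d = 31,547 Wh = 31.55 kWh
television: 102 W × 9.6 h × 31 d = 30,355 Wh = 30.36 kWh
aquarium pump: 16.5 W × 6.21 h × 31 d = 3,176 Wh = 3.176 kWh
Total energy = 31.55 + 30.36 + 3.176 = 65.08 kWh
Cost = 65.08 kWh × £0.1000 = £6.51 ≈ £7

£7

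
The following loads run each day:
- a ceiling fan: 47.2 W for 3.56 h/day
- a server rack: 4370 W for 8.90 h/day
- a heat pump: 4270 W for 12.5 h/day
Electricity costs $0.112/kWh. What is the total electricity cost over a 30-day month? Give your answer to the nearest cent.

ceiling fan: 47.2 W × 3.56 h × 30 d = 5,041 Wh = 5.041 kWh
server rack: 4370 W × 8.90 h × 30 d = 1,166,790 Wh = 1,167 kWh
heat pump: 4270 W × 12.5 h × 30 d = 1,601,250 Wh = 1,601 kWh
Total energy = 5.041 + 1,167 + 1,601 = 2,773 kWh
Cost = 2,773 kWh × $0.112 = $310.59

$310.59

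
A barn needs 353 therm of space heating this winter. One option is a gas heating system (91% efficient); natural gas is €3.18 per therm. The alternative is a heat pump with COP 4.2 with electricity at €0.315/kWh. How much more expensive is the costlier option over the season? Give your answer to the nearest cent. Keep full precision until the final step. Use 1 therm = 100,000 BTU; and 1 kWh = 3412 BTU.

€457.62

Heat load = 353 therm × 100,000 = 35,300,000 BTU
Gas: input = 35,300,000 / 0.91 = 38,791,209 BTU = 387.9 therm → 387.9 × €3.18 = €1,233.56
Heat pump: 35,300,000 BTU / 3412 = 10,350 kWh heat; / 4.2 = 2,463 kWh in → × €0.315 = €775.94
Difference = |€1,233.56 − €775.94| = €457.62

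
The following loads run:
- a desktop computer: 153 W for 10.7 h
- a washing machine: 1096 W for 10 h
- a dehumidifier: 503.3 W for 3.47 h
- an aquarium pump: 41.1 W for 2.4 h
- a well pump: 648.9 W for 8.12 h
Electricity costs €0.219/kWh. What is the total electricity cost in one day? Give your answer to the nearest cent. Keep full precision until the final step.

desktop computer: 153 W × 10.7 h = 1,637 Wh = 1.637 kWh
washing machine: 1096 W × 10 h = 10,960 Wh = 10.96 kWh
dehumidifier: 503.3 W × 3.47 h = 1,746 Wh = 1.746 kWh
aquarium pump: 41.1 W × 2.4 h = 99 Wh = 0.09864 kWh
well pump: 648.9 W × 8.12 h = 5,269 Wh = 5.269 kWh
Total energy = 1.637 + 10.96 + 1.746 + 0.09864 + 5.269 = 19.71 kWh
Cost = 19.71 kWh × €0.219 = €4.32

€4.32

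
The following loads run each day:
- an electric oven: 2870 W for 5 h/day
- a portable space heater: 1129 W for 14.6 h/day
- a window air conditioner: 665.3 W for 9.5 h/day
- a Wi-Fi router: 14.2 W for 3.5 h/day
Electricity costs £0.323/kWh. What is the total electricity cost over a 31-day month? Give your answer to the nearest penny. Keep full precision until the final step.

electric oven: 2870 W × 5 h × 31 d = 444,850 Wh = 444.9 kWh
portable space heater: 1129 W × 14.6 h × 31 d = 510,985 Wh = 511 kWh
window air conditioner: 665.3 W × 9.5 h × 31 d = 195,931 Wh = 195.9 kWh
Wi-Fi router: 14.2 W × 3.5 h × 31 d = 1,541 Wh = 1.541 kWh
Total energy = 444.9 + 511 + 195.9 + 1.541 = 1,153 kWh
Cost = 1,153 kWh × £0.323 = £372.52

£372.52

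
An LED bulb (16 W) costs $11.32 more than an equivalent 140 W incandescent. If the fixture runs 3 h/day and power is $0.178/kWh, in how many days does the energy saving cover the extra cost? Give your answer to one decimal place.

171.0 days

Power saved = 140 − 16 = 124 W
Daily energy saved = 124 W × 3 h = 372 Wh = 0.372 kWh
Daily savings = 0.372 × $0.178 = $0.0662
Payback = $11.32 / $0.0662 per day = 171 days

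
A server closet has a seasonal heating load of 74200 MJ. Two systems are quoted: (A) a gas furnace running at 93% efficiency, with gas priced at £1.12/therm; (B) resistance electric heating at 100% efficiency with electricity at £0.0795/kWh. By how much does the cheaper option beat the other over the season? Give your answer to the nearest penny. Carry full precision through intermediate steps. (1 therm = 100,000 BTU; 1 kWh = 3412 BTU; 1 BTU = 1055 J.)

£791.73

Heat load = 74200 MJ = 74,200,000,000 J / 1055 = 70,331,754 BTU
Gas: input = 70,331,754 / 0.93 = 75,625,541 BTU = 756.3 therm → 756.3 × £1.12 = £847.01
Electric: 70,331,754 BTU / 3412 = 20,610 kWh → × £0.0795 = £1,638.74
Difference = |£847.01 − £1,638.74| = £791.73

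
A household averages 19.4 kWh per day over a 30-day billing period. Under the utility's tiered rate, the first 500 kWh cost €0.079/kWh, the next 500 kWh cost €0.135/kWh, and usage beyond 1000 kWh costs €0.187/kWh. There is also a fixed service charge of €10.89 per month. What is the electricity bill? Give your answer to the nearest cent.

Usage = 19.4 kWh/day × 30 days = 582 kWh
First 500 kWh × €0.079 = €39.50
Next 82 kWh × €0.135 = €11.07
Remaining tier: 0 kWh (not reached)
Energy charge = €50.57; + service €10.89 = €61.46

€61.46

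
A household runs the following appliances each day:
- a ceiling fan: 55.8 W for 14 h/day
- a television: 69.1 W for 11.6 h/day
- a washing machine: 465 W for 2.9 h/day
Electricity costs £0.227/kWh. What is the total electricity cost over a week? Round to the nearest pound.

£5

ceiling fan: 55.8 W × 14 h × 7 d = 5,468 Wh = 5.468 kWh
television: 69.1 W × 11.6 h × 7 d = 5,611 Wh = 5.611 kWh
washing machine: 465 W × 2.9 h × 7 d = 9,440 Wh = 9.44 kWh
Total energy = 5.468 + 5.611 + 9.44 = 20.52 kWh
Cost = 20.52 kWh × £0.227 = £4.66 ≈ £5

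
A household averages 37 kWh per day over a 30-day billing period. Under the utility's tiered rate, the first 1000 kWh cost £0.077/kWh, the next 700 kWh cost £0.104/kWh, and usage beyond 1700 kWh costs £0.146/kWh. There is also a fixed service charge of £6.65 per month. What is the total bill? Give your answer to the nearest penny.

Usage = 37 kWh/day × 30 days = 1110 kWh
First 1000 kWh × £0.077 = £77.00
Next 110 kWh × £0.104 = £11.44
Remaining tier: 0 kWh (not reached)
Energy charge = £88.44; + service £6.65 = £95.09

£95.09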